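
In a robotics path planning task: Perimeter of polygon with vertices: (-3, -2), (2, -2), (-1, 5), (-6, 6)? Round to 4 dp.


Sides: (-3, -2)->(2, -2): sqrt(25) = 5, (2, -2)->(-1, 5): sqrt(58) = 7.615773, (-1, 5)->(-6, 6): sqrt(26) = 5.09902, (-6, 6)->(-3, -2): sqrt(73) = 8.544004
Sum = 26.258797
Perimeter = 26.2588

26.2588


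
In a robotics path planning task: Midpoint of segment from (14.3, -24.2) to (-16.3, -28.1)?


M = ((14.3+(-16.3))/2, ((-24.2)+(-28.1))/2)
= (-1, -26.15)

(-1, -26.15)


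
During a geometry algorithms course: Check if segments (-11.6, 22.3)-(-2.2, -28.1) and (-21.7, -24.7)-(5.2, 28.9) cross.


Cross products: d1=722.94, d2=-1136.66, d3=-950.84, d4=908.76
d1*d2 < 0 and d3*d4 < 0? yes

Yes, they intersect


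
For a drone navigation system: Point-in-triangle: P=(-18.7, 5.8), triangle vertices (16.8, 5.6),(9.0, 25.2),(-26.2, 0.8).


Cross products: AB x AP = 694.24, BC x BP = 7, CA x CP = 179
All same sign? yes

Yes, inside


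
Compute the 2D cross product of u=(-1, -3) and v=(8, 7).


u x v = u_x*v_y - u_y*v_x = (-1)*7 - (-3)*8
= (-7) - (-24) = 17

17


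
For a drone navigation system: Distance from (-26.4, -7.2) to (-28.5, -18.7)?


dx=-2.1, dy=-11.5
d^2 = (-2.1)^2 + (-11.5)^2 = 136.66
d = sqrt(136.66) = 11.6902

11.6902


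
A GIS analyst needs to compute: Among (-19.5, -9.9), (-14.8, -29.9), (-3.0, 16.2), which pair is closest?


d(P0,P1) = 20.5448, d(P0,P2) = 30.8781, d(P1,P2) = 47.5862
Closest: P0 and P1

Closest pair: (-19.5, -9.9) and (-14.8, -29.9), distance = 20.5448


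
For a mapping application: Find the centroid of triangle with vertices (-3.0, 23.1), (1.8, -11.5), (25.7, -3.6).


Centroid = ((x_A+x_B+x_C)/3, (y_A+y_B+y_C)/3)
= (((-3)+1.8+25.7)/3, (23.1+(-11.5)+(-3.6))/3)
= (8.1667, 2.6667)

(8.1667, 2.6667)


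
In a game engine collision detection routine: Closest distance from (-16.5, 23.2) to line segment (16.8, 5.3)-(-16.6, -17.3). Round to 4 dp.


Project P onto AB: t = 0.4351 (clamped to [0,1])
Closest point on segment: (2.2663, -4.5342)
Distance: 33.4867

33.4867


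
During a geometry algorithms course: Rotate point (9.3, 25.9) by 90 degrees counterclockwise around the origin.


90° CCW: (x,y) -> (-y, x)
(9.3,25.9) -> (-25.9, 9.3)

(-25.9, 9.3)


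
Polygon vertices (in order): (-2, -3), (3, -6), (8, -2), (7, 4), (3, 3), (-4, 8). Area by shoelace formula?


Shoelace sum: ((-2)*(-6) - 3*(-3)) + (3*(-2) - 8*(-6)) + (8*4 - 7*(-2)) + (7*3 - 3*4) + (3*8 - (-4)*3) + ((-4)*(-3) - (-2)*8)
= 182
Area = |182|/2 = 91

91


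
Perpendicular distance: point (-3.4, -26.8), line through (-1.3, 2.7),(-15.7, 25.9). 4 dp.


|cross product| = 473.52
|line direction| = sqrt(745.6) = 27.3057
Distance = 473.52/sqrt(745.6) = 17.3414

17.3414


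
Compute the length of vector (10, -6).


|u| = sqrt(10^2 + (-6)^2) = sqrt(136) = 11.6619

11.6619


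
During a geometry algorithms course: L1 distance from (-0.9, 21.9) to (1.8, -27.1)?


|(-0.9)-1.8| + |21.9-(-27.1)| = 2.7 + 49 = 51.7

51.7


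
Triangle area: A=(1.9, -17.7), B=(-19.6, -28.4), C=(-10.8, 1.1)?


Area = |x_A(y_B-y_C) + x_B(y_C-y_A) + x_C(y_A-y_B)|/2
= |(-56.05) + (-368.48) + (-115.56)|/2
= 540.09/2 = 270.045

270.045


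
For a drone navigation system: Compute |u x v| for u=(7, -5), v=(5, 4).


|u x v| = |7*4 - (-5)*5|
= |28 - (-25)| = 53

53


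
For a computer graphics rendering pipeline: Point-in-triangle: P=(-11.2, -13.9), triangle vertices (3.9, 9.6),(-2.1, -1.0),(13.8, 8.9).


Cross products: AB x AP = -19.06, BC x BP = -115.02, CA x CP = 243.22
All same sign? no

No, outside


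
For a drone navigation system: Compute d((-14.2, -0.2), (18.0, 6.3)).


dx=32.2, dy=6.5
d^2 = 32.2^2 + 6.5^2 = 1079.09
d = sqrt(1079.09) = 32.8495

32.8495


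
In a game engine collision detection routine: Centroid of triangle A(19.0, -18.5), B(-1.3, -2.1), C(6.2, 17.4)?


Centroid = ((x_A+x_B+x_C)/3, (y_A+y_B+y_C)/3)
= ((19+(-1.3)+6.2)/3, ((-18.5)+(-2.1)+17.4)/3)
= (7.9667, -1.0667)

(7.9667, -1.0667)


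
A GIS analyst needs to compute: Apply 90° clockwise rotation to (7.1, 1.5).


90° CW: (x,y) -> (y, -x)
(7.1,1.5) -> (1.5, -7.1)

(1.5, -7.1)


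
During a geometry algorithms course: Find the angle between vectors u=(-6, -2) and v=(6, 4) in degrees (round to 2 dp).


u.v = -44, |u| = sqrt(40) = 6.3246, |v| = sqrt(52) = 7.2111
cos(theta) = u.v/(|u||v|) = -44/sqrt(2080) = -0.964764
theta = acos(-0.964764) = 164.74 degrees

164.74 degrees


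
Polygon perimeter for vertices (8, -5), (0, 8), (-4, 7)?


Sides: (8, -5)->(0, 8): sqrt(233) = 15.264338, (0, 8)->(-4, 7): sqrt(17) = 4.123106, (-4, 7)->(8, -5): sqrt(288) = 16.970563
Sum = 36.358007
Perimeter = 36.358

36.358


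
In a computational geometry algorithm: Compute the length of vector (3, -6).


|u| = sqrt(3^2 + (-6)^2) = sqrt(45) = 6.7082

6.7082


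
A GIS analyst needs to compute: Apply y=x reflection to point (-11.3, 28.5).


Reflection over y=x: (x,y) -> (y,x)
(-11.3, 28.5) -> (28.5, -11.3)

(28.5, -11.3)


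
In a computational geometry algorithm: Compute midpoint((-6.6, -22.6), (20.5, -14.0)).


M = (((-6.6)+20.5)/2, ((-22.6)+(-14))/2)
= (6.95, -18.3)

(6.95, -18.3)


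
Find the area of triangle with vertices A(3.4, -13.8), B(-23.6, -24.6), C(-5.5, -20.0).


Area = |x_A(y_B-y_C) + x_B(y_C-y_A) + x_C(y_A-y_B)|/2
= |(-15.64) + 146.32 + (-59.4)|/2
= 71.28/2 = 35.64

35.64


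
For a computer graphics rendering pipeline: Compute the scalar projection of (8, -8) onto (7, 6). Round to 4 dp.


u.v = 8, |v| = sqrt(85) = 9.2195
Scalar projection = u.v / |v| = 8 / sqrt(85) = 0.8677

0.8677


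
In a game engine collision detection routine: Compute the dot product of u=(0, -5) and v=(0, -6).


u . v = u_x*v_x + u_y*v_y = 0*0 + (-5)*(-6)
= 0 + 30 = 30

30


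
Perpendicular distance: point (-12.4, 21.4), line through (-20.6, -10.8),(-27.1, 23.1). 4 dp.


|cross product| = 487.28
|line direction| = sqrt(1191.46) = 34.5175
Distance = 487.28/sqrt(1191.46) = 14.1169

14.1169


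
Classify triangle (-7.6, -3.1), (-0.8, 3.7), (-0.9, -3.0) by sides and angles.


Side lengths squared: AB^2=92.48, BC^2=44.9, CA^2=44.9
Sorted: [44.9, 44.9, 92.48]
By sides: Isosceles, By angles: Obtuse

Isosceles, Obtuse


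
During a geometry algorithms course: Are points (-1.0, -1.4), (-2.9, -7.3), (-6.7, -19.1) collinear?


Cross product: ((-2.9)-(-1))*((-19.1)-(-1.4)) - ((-7.3)-(-1.4))*((-6.7)-(-1))
= 0

Yes, collinear


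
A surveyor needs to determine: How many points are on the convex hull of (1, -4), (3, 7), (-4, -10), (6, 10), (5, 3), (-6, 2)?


Convex hull vertices (CCW): (-6, 2), (-4, -10), (1, -4), (5, 3), (6, 10)
Count = 5

5


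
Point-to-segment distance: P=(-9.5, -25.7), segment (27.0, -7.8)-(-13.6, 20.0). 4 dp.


Project P onto AB: t = 0.4065 (clamped to [0,1])
Closest point on segment: (10.4951, 3.5014)
Distance: 35.391

35.391


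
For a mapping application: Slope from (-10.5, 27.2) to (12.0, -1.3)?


slope = (y2-y1)/(x2-x1) = ((-1.3)-27.2)/(12-(-10.5)) = (-28.5)/22.5 = -1.2667

-1.2667


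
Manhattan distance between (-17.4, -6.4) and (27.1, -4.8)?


|(-17.4)-27.1| + |(-6.4)-(-4.8)| = 44.5 + 1.6 = 46.1

46.1


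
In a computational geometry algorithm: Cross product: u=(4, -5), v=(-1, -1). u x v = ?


u x v = u_x*v_y - u_y*v_x = 4*(-1) - (-5)*(-1)
= (-4) - 5 = -9

-9


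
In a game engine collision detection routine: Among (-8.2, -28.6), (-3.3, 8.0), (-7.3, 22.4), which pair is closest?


d(P0,P1) = 36.9265, d(P0,P2) = 51.0079, d(P1,P2) = 14.9452
Closest: P1 and P2

Closest pair: (-3.3, 8.0) and (-7.3, 22.4), distance = 14.9452


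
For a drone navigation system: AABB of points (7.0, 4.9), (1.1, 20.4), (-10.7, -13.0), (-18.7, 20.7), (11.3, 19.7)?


x range: [-18.7, 11.3]
y range: [-13, 20.7]
Bounding box: (-18.7,-13) to (11.3,20.7)

(-18.7,-13) to (11.3,20.7)


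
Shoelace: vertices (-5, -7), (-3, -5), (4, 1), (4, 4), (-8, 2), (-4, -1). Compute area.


Shoelace sum: ((-5)*(-5) - (-3)*(-7)) + ((-3)*1 - 4*(-5)) + (4*4 - 4*1) + (4*2 - (-8)*4) + ((-8)*(-1) - (-4)*2) + ((-4)*(-7) - (-5)*(-1))
= 112
Area = |112|/2 = 56

56


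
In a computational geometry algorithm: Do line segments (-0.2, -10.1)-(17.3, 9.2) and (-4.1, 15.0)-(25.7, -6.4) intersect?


Cross products: d1=-664.52, d2=285.12, d3=514.52, d4=-435.12
d1*d2 < 0 and d3*d4 < 0? yes

Yes, they intersect


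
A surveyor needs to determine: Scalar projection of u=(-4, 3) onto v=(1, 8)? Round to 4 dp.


u.v = 20, |v| = sqrt(65) = 8.0623
Scalar projection = u.v / |v| = 20 / sqrt(65) = 2.4807

2.4807


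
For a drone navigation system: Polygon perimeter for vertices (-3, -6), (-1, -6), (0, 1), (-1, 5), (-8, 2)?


Sides: (-3, -6)->(-1, -6): sqrt(4) = 2, (-1, -6)->(0, 1): sqrt(50) = 7.071068, (0, 1)->(-1, 5): sqrt(17) = 4.123106, (-1, 5)->(-8, 2): sqrt(58) = 7.615773, (-8, 2)->(-3, -6): sqrt(89) = 9.433981
Sum = 30.243928
Perimeter = 30.2439

30.2439


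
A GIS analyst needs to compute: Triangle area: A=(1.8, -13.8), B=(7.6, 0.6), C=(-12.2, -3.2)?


Area = |x_A(y_B-y_C) + x_B(y_C-y_A) + x_C(y_A-y_B)|/2
= |6.84 + 80.56 + 175.68|/2
= 263.08/2 = 131.54

131.54


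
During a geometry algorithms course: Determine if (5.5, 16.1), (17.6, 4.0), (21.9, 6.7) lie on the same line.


Cross product: (17.6-5.5)*(6.7-16.1) - (4-16.1)*(21.9-5.5)
= 84.7

No, not collinear


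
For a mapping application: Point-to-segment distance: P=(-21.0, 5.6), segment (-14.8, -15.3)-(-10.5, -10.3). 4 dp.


Project P onto AB: t = 1 (clamped to [0,1])
Closest point on segment: (-10.5, -10.3)
Distance: 19.0541

19.0541


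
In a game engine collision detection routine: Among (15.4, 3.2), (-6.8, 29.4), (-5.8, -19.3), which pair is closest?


d(P0,P1) = 34.3406, d(P0,P2) = 30.9142, d(P1,P2) = 48.7103
Closest: P0 and P2

Closest pair: (15.4, 3.2) and (-5.8, -19.3), distance = 30.9142


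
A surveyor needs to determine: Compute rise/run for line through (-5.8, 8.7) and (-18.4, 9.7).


slope = (y2-y1)/(x2-x1) = (9.7-8.7)/((-18.4)-(-5.8)) = 1/(-12.6) = -0.0794

-0.0794


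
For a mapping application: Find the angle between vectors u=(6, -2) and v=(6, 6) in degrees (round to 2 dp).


u.v = 24, |u| = sqrt(40) = 6.3246, |v| = sqrt(72) = 8.4853
cos(theta) = u.v/(|u||v|) = 24/sqrt(2880) = 0.447214
theta = acos(0.447214) = 63.43 degrees

63.43 degrees


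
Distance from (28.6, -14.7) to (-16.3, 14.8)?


dx=-44.9, dy=29.5
d^2 = (-44.9)^2 + 29.5^2 = 2886.26
d = sqrt(2886.26) = 53.7239

53.7239


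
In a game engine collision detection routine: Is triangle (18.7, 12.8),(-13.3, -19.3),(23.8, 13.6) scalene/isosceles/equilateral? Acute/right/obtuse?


Side lengths squared: AB^2=2054.41, BC^2=2458.82, CA^2=26.65
Sorted: [26.65, 2054.41, 2458.82]
By sides: Scalene, By angles: Obtuse

Scalene, Obtuse


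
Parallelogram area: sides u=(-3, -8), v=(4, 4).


|u x v| = |(-3)*4 - (-8)*4|
= |(-12) - (-32)| = 20

20


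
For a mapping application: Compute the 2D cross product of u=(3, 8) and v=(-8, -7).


u x v = u_x*v_y - u_y*v_x = 3*(-7) - 8*(-8)
= (-21) - (-64) = 43

43


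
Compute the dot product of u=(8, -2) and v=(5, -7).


u . v = u_x*v_x + u_y*v_y = 8*5 + (-2)*(-7)
= 40 + 14 = 54

54


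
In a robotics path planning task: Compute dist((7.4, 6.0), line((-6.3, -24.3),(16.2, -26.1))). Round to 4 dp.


|cross product| = 706.41
|line direction| = sqrt(509.49) = 22.5719
Distance = 706.41/sqrt(509.49) = 31.296

31.296


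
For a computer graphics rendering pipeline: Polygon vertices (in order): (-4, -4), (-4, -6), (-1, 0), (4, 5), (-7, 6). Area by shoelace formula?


Shoelace sum: ((-4)*(-6) - (-4)*(-4)) + ((-4)*0 - (-1)*(-6)) + ((-1)*5 - 4*0) + (4*6 - (-7)*5) + ((-7)*(-4) - (-4)*6)
= 108
Area = |108|/2 = 54

54


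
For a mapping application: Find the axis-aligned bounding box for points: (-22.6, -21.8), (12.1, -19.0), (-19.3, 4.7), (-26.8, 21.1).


x range: [-26.8, 12.1]
y range: [-21.8, 21.1]
Bounding box: (-26.8,-21.8) to (12.1,21.1)

(-26.8,-21.8) to (12.1,21.1)


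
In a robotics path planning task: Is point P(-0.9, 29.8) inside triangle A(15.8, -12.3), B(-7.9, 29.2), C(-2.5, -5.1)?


Cross products: AB x AP = -304.72, BC x BP = 243.34, CA x CP = 650.19
All same sign? no

No, outside


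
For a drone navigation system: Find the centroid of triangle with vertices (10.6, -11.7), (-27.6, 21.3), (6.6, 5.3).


Centroid = ((x_A+x_B+x_C)/3, (y_A+y_B+y_C)/3)
= ((10.6+(-27.6)+6.6)/3, ((-11.7)+21.3+5.3)/3)
= (-3.4667, 4.9667)

(-3.4667, 4.9667)


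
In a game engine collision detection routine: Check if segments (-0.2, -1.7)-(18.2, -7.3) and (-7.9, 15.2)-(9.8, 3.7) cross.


Cross products: d1=-210.58, d2=-98.1, d3=267.84, d4=155.36
d1*d2 < 0 and d3*d4 < 0? no

No, they don't intersect


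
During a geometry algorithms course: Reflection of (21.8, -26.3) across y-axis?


Reflection over y-axis: (x,y) -> (-x,y)
(21.8, -26.3) -> (-21.8, -26.3)

(-21.8, -26.3)


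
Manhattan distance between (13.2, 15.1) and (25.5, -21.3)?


|13.2-25.5| + |15.1-(-21.3)| = 12.3 + 36.4 = 48.7

48.7


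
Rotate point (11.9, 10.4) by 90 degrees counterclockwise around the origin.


90° CCW: (x,y) -> (-y, x)
(11.9,10.4) -> (-10.4, 11.9)

(-10.4, 11.9)


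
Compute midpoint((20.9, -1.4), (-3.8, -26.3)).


M = ((20.9+(-3.8))/2, ((-1.4)+(-26.3))/2)
= (8.55, -13.85)

(8.55, -13.85)


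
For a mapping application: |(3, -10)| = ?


|u| = sqrt(3^2 + (-10)^2) = sqrt(109) = 10.4403

10.4403


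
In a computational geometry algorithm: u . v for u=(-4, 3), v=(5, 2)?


u . v = u_x*v_x + u_y*v_y = (-4)*5 + 3*2
= (-20) + 6 = -14

-14


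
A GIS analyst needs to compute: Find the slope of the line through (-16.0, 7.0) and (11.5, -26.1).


slope = (y2-y1)/(x2-x1) = ((-26.1)-7)/(11.5-(-16)) = (-33.1)/27.5 = -1.2036

-1.2036


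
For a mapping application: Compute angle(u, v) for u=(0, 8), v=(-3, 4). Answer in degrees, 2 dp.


u.v = 32, |u| = sqrt(64) = 8, |v| = sqrt(25) = 5
cos(theta) = u.v/(|u||v|) = 32/sqrt(1600) = 0.8
theta = acos(0.8) = 36.87 degrees

36.87 degrees


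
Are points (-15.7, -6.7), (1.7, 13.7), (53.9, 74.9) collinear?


Cross product: (1.7-(-15.7))*(74.9-(-6.7)) - (13.7-(-6.7))*(53.9-(-15.7))
= 0

Yes, collinear


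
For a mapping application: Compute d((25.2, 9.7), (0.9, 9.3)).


dx=-24.3, dy=-0.4
d^2 = (-24.3)^2 + (-0.4)^2 = 590.65
d = sqrt(590.65) = 24.3033

24.3033


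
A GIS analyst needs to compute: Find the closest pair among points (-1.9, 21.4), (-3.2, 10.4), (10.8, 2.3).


d(P0,P1) = 11.0766, d(P0,P2) = 22.9369, d(P1,P2) = 16.1744
Closest: P0 and P1

Closest pair: (-1.9, 21.4) and (-3.2, 10.4), distance = 11.0766


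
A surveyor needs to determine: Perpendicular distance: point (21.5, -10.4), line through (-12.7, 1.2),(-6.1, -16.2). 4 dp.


|cross product| = 518.52
|line direction| = sqrt(346.32) = 18.6097
Distance = 518.52/sqrt(346.32) = 27.8629

27.8629


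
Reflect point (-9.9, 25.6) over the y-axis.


Reflection over y-axis: (x,y) -> (-x,y)
(-9.9, 25.6) -> (9.9, 25.6)

(9.9, 25.6)


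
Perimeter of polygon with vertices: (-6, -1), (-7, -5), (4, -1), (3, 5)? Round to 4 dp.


Sides: (-6, -1)->(-7, -5): sqrt(17) = 4.123106, (-7, -5)->(4, -1): sqrt(137) = 11.7047, (4, -1)->(3, 5): sqrt(37) = 6.082763, (3, 5)->(-6, -1): sqrt(117) = 10.816654
Sum = 32.727223
Perimeter = 32.7272

32.7272


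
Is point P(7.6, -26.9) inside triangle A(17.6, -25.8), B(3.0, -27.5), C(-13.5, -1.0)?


Cross products: AB x AP = -0.94, BC x BP = -131.8, CA x CP = -282.21
All same sign? yes

Yes, inside


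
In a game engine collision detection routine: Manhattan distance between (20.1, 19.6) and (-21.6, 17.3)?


|20.1-(-21.6)| + |19.6-17.3| = 41.7 + 2.3 = 44

44


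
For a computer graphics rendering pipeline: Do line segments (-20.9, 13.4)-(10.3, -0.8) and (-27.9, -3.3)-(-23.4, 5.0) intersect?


Cross products: d1=17.05, d2=-305.81, d3=-620.44, d4=-297.58
d1*d2 < 0 and d3*d4 < 0? no

No, they don't intersect


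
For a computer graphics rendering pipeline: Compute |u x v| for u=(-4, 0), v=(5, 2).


|u x v| = |(-4)*2 - 0*5|
= |(-8) - 0| = 8

8


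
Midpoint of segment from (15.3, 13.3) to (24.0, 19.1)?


M = ((15.3+24)/2, (13.3+19.1)/2)
= (19.65, 16.2)

(19.65, 16.2)


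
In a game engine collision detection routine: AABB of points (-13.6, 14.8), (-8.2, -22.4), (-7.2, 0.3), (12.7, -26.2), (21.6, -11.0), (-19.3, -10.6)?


x range: [-19.3, 21.6]
y range: [-26.2, 14.8]
Bounding box: (-19.3,-26.2) to (21.6,14.8)

(-19.3,-26.2) to (21.6,14.8)


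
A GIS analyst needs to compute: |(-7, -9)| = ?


|u| = sqrt((-7)^2 + (-9)^2) = sqrt(130) = 11.4018

11.4018


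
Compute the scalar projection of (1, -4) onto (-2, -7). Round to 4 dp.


u.v = 26, |v| = sqrt(53) = 7.2801
Scalar projection = u.v / |v| = 26 / sqrt(53) = 3.5714

3.5714


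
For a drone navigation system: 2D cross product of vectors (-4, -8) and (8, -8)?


u x v = u_x*v_y - u_y*v_x = (-4)*(-8) - (-8)*8
= 32 - (-64) = 96

96


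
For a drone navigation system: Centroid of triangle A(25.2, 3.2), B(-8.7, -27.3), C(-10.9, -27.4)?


Centroid = ((x_A+x_B+x_C)/3, (y_A+y_B+y_C)/3)
= ((25.2+(-8.7)+(-10.9))/3, (3.2+(-27.3)+(-27.4))/3)
= (1.8667, -17.1667)

(1.8667, -17.1667)


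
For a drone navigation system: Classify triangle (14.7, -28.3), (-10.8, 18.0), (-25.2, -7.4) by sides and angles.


Side lengths squared: AB^2=2793.94, BC^2=852.52, CA^2=2028.82
Sorted: [852.52, 2028.82, 2793.94]
By sides: Scalene, By angles: Acute

Scalene, Acute


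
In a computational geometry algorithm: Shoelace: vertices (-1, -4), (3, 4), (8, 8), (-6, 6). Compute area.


Shoelace sum: ((-1)*4 - 3*(-4)) + (3*8 - 8*4) + (8*6 - (-6)*8) + ((-6)*(-4) - (-1)*6)
= 126
Area = |126|/2 = 63

63


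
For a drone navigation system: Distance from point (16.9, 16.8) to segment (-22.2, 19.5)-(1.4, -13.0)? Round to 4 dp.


Project P onto AB: t = 0.6264 (clamped to [0,1])
Closest point on segment: (-7.417, -0.8579)
Distance: 30.0519

30.0519


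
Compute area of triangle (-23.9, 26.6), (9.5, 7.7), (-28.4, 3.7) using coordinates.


Area = |x_A(y_B-y_C) + x_B(y_C-y_A) + x_C(y_A-y_B)|/2
= |(-95.6) + (-217.55) + (-536.76)|/2
= 849.91/2 = 424.955

424.955


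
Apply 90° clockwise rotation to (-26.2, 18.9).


90° CW: (x,y) -> (y, -x)
(-26.2,18.9) -> (18.9, 26.2)

(18.9, 26.2)


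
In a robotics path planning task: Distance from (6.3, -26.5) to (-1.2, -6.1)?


dx=-7.5, dy=20.4
d^2 = (-7.5)^2 + 20.4^2 = 472.41
d = sqrt(472.41) = 21.735

21.735


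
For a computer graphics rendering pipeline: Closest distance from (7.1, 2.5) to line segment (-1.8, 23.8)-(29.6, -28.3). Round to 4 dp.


Project P onto AB: t = 0.3754 (clamped to [0,1])
Closest point on segment: (9.9882, 4.2407)
Distance: 3.3721

3.3721


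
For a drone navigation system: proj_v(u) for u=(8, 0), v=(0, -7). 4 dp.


u.v = 0, |v| = sqrt(49) = 7
Scalar projection = u.v / |v| = 0 / sqrt(49) = 0

0


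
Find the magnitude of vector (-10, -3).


|u| = sqrt((-10)^2 + (-3)^2) = sqrt(109) = 10.4403

10.4403


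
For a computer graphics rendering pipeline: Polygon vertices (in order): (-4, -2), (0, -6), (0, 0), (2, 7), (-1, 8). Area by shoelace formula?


Shoelace sum: ((-4)*(-6) - 0*(-2)) + (0*0 - 0*(-6)) + (0*7 - 2*0) + (2*8 - (-1)*7) + ((-1)*(-2) - (-4)*8)
= 81
Area = |81|/2 = 40.5

40.5


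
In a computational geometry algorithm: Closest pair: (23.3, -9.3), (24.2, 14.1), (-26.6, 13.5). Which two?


d(P0,P1) = 23.4173, d(P0,P2) = 54.8621, d(P1,P2) = 50.8035
Closest: P0 and P1

Closest pair: (23.3, -9.3) and (24.2, 14.1), distance = 23.4173


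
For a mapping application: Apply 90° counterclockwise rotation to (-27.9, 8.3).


90° CCW: (x,y) -> (-y, x)
(-27.9,8.3) -> (-8.3, -27.9)

(-8.3, -27.9)


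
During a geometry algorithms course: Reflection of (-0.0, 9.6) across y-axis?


Reflection over y-axis: (x,y) -> (-x,y)
(0, 9.6) -> (0, 9.6)

(0, 9.6)


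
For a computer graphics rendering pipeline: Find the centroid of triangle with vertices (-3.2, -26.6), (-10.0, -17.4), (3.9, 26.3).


Centroid = ((x_A+x_B+x_C)/3, (y_A+y_B+y_C)/3)
= (((-3.2)+(-10)+3.9)/3, ((-26.6)+(-17.4)+26.3)/3)
= (-3.1, -5.9)

(-3.1, -5.9)


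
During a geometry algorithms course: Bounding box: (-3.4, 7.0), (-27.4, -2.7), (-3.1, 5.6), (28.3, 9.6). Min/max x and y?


x range: [-27.4, 28.3]
y range: [-2.7, 9.6]
Bounding box: (-27.4,-2.7) to (28.3,9.6)

(-27.4,-2.7) to (28.3,9.6)


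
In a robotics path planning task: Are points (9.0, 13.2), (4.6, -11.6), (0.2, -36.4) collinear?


Cross product: (4.6-9)*((-36.4)-13.2) - ((-11.6)-13.2)*(0.2-9)
= 0

Yes, collinear


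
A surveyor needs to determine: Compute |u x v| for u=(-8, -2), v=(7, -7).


|u x v| = |(-8)*(-7) - (-2)*7|
= |56 - (-14)| = 70

70


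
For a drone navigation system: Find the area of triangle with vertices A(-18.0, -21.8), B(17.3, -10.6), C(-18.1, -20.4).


Area = |x_A(y_B-y_C) + x_B(y_C-y_A) + x_C(y_A-y_B)|/2
= |(-176.4) + 24.22 + 202.72|/2
= 50.54/2 = 25.27

25.27


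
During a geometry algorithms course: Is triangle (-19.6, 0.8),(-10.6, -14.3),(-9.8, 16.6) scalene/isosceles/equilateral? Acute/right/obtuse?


Side lengths squared: AB^2=309.01, BC^2=955.45, CA^2=345.68
Sorted: [309.01, 345.68, 955.45]
By sides: Scalene, By angles: Obtuse

Scalene, Obtuse


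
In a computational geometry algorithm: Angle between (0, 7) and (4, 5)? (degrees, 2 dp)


u.v = 35, |u| = sqrt(49) = 7, |v| = sqrt(41) = 6.4031
cos(theta) = u.v/(|u||v|) = 35/sqrt(2009) = 0.780869
theta = acos(0.780869) = 38.66 degrees

38.66 degrees


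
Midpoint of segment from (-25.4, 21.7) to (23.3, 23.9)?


M = (((-25.4)+23.3)/2, (21.7+23.9)/2)
= (-1.05, 22.8)

(-1.05, 22.8)


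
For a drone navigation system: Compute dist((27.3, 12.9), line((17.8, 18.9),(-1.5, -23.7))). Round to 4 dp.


|cross product| = 520.5
|line direction| = sqrt(2187.25) = 46.768
Distance = 520.5/sqrt(2187.25) = 11.1294

11.1294


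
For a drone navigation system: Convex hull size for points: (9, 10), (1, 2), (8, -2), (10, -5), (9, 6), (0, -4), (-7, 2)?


Convex hull vertices (CCW): (-7, 2), (0, -4), (10, -5), (9, 10)
Count = 4

4


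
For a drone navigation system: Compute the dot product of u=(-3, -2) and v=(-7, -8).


u . v = u_x*v_x + u_y*v_y = (-3)*(-7) + (-2)*(-8)
= 21 + 16 = 37

37


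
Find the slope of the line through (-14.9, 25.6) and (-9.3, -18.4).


slope = (y2-y1)/(x2-x1) = ((-18.4)-25.6)/((-9.3)-(-14.9)) = (-44)/5.6 = -7.8571

-7.8571


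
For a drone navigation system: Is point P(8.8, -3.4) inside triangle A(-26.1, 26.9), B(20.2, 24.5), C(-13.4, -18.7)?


Cross products: AB x AP = -1319.13, BC x BP = 444.96, CA x CP = -1206.63
All same sign? no

No, outside


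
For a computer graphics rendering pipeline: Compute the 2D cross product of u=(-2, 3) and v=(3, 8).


u x v = u_x*v_y - u_y*v_x = (-2)*8 - 3*3
= (-16) - 9 = -25

-25


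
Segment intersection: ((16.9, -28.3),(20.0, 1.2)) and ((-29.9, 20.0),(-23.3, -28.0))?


Cross products: d1=1927.62, d2=2271.12, d3=1530.33, d4=1186.83
d1*d2 < 0 and d3*d4 < 0? no

No, they don't intersect


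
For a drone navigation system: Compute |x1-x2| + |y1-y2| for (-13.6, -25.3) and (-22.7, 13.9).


|(-13.6)-(-22.7)| + |(-25.3)-13.9| = 9.1 + 39.2 = 48.3

48.3


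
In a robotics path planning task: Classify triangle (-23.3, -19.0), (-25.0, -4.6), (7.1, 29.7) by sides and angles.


Side lengths squared: AB^2=210.25, BC^2=2206.9, CA^2=3295.85
Sorted: [210.25, 2206.9, 3295.85]
By sides: Scalene, By angles: Obtuse

Scalene, Obtuse


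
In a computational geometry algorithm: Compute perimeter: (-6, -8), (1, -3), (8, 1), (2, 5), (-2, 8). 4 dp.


Sides: (-6, -8)->(1, -3): sqrt(74) = 8.602325, (1, -3)->(8, 1): sqrt(65) = 8.062258, (8, 1)->(2, 5): sqrt(52) = 7.211103, (2, 5)->(-2, 8): sqrt(25) = 5, (-2, 8)->(-6, -8): sqrt(272) = 16.492423
Sum = 45.368109
Perimeter = 45.3681

45.3681


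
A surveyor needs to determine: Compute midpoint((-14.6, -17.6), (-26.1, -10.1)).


M = (((-14.6)+(-26.1))/2, ((-17.6)+(-10.1))/2)
= (-20.35, -13.85)

(-20.35, -13.85)


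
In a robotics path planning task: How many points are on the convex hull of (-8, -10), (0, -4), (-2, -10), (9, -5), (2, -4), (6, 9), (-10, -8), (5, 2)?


Convex hull vertices (CCW): (-10, -8), (-8, -10), (-2, -10), (9, -5), (6, 9)
Count = 5

5


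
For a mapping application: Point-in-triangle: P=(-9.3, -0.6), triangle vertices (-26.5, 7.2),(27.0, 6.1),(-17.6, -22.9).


Cross products: AB x AP = -398.38, BC x BP = -753.88, CA x CP = -448.3
All same sign? yes

Yes, inside


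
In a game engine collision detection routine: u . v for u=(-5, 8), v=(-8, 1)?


u . v = u_x*v_x + u_y*v_y = (-5)*(-8) + 8*1
= 40 + 8 = 48

48


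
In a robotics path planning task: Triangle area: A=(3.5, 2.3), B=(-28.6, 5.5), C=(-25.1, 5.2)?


Area = |x_A(y_B-y_C) + x_B(y_C-y_A) + x_C(y_A-y_B)|/2
= |1.05 + (-82.94) + 80.32|/2
= 1.57/2 = 0.785

0.785


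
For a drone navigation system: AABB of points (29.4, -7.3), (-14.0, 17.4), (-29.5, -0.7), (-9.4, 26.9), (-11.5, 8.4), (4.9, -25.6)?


x range: [-29.5, 29.4]
y range: [-25.6, 26.9]
Bounding box: (-29.5,-25.6) to (29.4,26.9)

(-29.5,-25.6) to (29.4,26.9)


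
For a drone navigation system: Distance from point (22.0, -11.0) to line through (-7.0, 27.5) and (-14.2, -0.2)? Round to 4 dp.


|cross product| = 1080.5
|line direction| = sqrt(819.13) = 28.6204
Distance = 1080.5/sqrt(819.13) = 37.7527

37.7527


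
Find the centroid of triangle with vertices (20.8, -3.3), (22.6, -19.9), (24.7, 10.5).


Centroid = ((x_A+x_B+x_C)/3, (y_A+y_B+y_C)/3)
= ((20.8+22.6+24.7)/3, ((-3.3)+(-19.9)+10.5)/3)
= (22.7, -4.2333)

(22.7, -4.2333)


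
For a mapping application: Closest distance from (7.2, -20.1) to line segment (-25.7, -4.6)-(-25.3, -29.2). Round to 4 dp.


Project P onto AB: t = 0.6517 (clamped to [0,1])
Closest point on segment: (-25.4393, -20.6307)
Distance: 32.6437

32.6437


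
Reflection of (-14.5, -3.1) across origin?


Reflection over origin: (x,y) -> (-x,-y)
(-14.5, -3.1) -> (14.5, 3.1)

(14.5, 3.1)


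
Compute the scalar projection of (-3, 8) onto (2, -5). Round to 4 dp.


u.v = -46, |v| = sqrt(29) = 5.3852
Scalar projection = u.v / |v| = -46 / sqrt(29) = -8.542

-8.542


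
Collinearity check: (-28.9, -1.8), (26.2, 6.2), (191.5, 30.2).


Cross product: (26.2-(-28.9))*(30.2-(-1.8)) - (6.2-(-1.8))*(191.5-(-28.9))
= 0

Yes, collinear


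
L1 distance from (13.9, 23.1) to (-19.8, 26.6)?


|13.9-(-19.8)| + |23.1-26.6| = 33.7 + 3.5 = 37.2

37.2


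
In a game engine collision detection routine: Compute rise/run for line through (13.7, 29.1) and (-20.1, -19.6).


slope = (y2-y1)/(x2-x1) = ((-19.6)-29.1)/((-20.1)-13.7) = (-48.7)/(-33.8) = 1.4408

1.4408


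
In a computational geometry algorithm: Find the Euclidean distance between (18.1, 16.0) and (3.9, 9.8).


dx=-14.2, dy=-6.2
d^2 = (-14.2)^2 + (-6.2)^2 = 240.08
d = sqrt(240.08) = 15.4945

15.4945


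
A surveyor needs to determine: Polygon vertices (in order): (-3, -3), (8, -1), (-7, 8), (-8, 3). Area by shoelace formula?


Shoelace sum: ((-3)*(-1) - 8*(-3)) + (8*8 - (-7)*(-1)) + ((-7)*3 - (-8)*8) + ((-8)*(-3) - (-3)*3)
= 160
Area = |160|/2 = 80

80


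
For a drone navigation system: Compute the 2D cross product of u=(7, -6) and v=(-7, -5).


u x v = u_x*v_y - u_y*v_x = 7*(-5) - (-6)*(-7)
= (-35) - 42 = -77

-77


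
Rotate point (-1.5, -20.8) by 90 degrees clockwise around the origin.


90° CW: (x,y) -> (y, -x)
(-1.5,-20.8) -> (-20.8, 1.5)

(-20.8, 1.5)


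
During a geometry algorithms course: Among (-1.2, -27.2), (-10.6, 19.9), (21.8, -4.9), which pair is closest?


d(P0,P1) = 48.0288, d(P0,P2) = 32.0358, d(P1,P2) = 40.802
Closest: P0 and P2

Closest pair: (-1.2, -27.2) and (21.8, -4.9), distance = 32.0358


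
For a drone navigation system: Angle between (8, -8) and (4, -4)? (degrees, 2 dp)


u.v = 64, |u| = sqrt(128) = 11.3137, |v| = sqrt(32) = 5.6569
cos(theta) = u.v/(|u||v|) = 64/sqrt(4096) = 1
theta = acos(1) = 0 degrees

0 degrees


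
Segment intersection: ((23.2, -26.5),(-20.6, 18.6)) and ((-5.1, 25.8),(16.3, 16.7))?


Cross products: d1=-861.69, d2=-295.13, d3=-1014.41, d4=-1580.97
d1*d2 < 0 and d3*d4 < 0? no

No, they don't intersect


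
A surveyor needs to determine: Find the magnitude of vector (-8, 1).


|u| = sqrt((-8)^2 + 1^2) = sqrt(65) = 8.0623

8.0623


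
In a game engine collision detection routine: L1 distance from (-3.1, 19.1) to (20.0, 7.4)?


|(-3.1)-20| + |19.1-7.4| = 23.1 + 11.7 = 34.8

34.8


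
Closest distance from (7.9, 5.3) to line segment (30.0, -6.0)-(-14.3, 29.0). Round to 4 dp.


Project P onto AB: t = 0.4312 (clamped to [0,1])
Closest point on segment: (10.8967, 9.0929)
Distance: 4.8339

4.8339


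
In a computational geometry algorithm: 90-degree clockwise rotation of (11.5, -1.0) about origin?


90° CW: (x,y) -> (y, -x)
(11.5,-1) -> (-1, -11.5)

(-1, -11.5)


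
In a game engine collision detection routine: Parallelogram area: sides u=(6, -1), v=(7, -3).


|u x v| = |6*(-3) - (-1)*7|
= |(-18) - (-7)| = 11

11


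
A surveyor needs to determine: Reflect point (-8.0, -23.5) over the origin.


Reflection over origin: (x,y) -> (-x,-y)
(-8, -23.5) -> (8, 23.5)

(8, 23.5)


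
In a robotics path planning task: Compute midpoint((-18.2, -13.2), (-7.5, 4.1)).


M = (((-18.2)+(-7.5))/2, ((-13.2)+4.1)/2)
= (-12.85, -4.55)

(-12.85, -4.55)


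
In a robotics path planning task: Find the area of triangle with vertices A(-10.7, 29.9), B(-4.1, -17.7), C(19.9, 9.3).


Area = |x_A(y_B-y_C) + x_B(y_C-y_A) + x_C(y_A-y_B)|/2
= |288.9 + 84.46 + 947.24|/2
= 1320.6/2 = 660.3

660.3


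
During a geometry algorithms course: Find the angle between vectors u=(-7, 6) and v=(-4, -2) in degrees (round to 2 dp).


u.v = 16, |u| = sqrt(85) = 9.2195, |v| = sqrt(20) = 4.4721
cos(theta) = u.v/(|u||v|) = 16/sqrt(1700) = 0.388057
theta = acos(0.388057) = 67.17 degrees

67.17 degrees


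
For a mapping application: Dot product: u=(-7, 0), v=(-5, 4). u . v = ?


u . v = u_x*v_x + u_y*v_y = (-7)*(-5) + 0*4
= 35 + 0 = 35

35


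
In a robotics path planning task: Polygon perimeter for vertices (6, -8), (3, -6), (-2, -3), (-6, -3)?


Sides: (6, -8)->(3, -6): sqrt(13) = 3.605551, (3, -6)->(-2, -3): sqrt(34) = 5.830952, (-2, -3)->(-6, -3): sqrt(16) = 4, (-6, -3)->(6, -8): sqrt(169) = 13
Sum = 26.436503
Perimeter = 26.4365

26.4365


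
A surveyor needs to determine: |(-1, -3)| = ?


|u| = sqrt((-1)^2 + (-3)^2) = sqrt(10) = 3.1623

3.1623


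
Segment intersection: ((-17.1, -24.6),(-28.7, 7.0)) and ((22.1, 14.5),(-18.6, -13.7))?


Cross products: d1=485.93, d2=-1127.31, d3=-1692.28, d4=-79.04
d1*d2 < 0 and d3*d4 < 0? no

No, they don't intersect


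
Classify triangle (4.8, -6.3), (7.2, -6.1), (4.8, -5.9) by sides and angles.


Side lengths squared: AB^2=5.8, BC^2=5.8, CA^2=0.16
Sorted: [0.16, 5.8, 5.8]
By sides: Isosceles, By angles: Acute

Isosceles, Acute


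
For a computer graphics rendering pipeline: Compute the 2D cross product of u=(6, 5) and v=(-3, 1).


u x v = u_x*v_y - u_y*v_x = 6*1 - 5*(-3)
= 6 - (-15) = 21

21


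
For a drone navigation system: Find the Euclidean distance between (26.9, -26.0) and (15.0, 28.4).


dx=-11.9, dy=54.4
d^2 = (-11.9)^2 + 54.4^2 = 3100.97
d = sqrt(3100.97) = 55.6864

55.6864


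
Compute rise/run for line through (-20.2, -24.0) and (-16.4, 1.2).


slope = (y2-y1)/(x2-x1) = (1.2-(-24))/((-16.4)-(-20.2)) = 25.2/3.8 = 6.6316

6.6316


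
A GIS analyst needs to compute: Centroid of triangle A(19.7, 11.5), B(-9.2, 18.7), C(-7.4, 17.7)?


Centroid = ((x_A+x_B+x_C)/3, (y_A+y_B+y_C)/3)
= ((19.7+(-9.2)+(-7.4))/3, (11.5+18.7+17.7)/3)
= (1.0333, 15.9667)

(1.0333, 15.9667)


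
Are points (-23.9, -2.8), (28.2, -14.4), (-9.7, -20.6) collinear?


Cross product: (28.2-(-23.9))*((-20.6)-(-2.8)) - ((-14.4)-(-2.8))*((-9.7)-(-23.9))
= -762.66

No, not collinear


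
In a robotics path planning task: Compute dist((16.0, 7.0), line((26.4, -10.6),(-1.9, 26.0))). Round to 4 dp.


|cross product| = 117.44
|line direction| = sqrt(2140.45) = 46.265
Distance = 117.44/sqrt(2140.45) = 2.5384

2.5384


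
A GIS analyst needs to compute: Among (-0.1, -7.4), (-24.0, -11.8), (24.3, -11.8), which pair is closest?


d(P0,P1) = 24.3016, d(P0,P2) = 24.7935, d(P1,P2) = 48.3
Closest: P0 and P1

Closest pair: (-0.1, -7.4) and (-24.0, -11.8), distance = 24.3016


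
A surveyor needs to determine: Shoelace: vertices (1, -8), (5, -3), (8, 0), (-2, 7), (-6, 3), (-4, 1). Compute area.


Shoelace sum: (1*(-3) - 5*(-8)) + (5*0 - 8*(-3)) + (8*7 - (-2)*0) + ((-2)*3 - (-6)*7) + ((-6)*1 - (-4)*3) + ((-4)*(-8) - 1*1)
= 190
Area = |190|/2 = 95

95


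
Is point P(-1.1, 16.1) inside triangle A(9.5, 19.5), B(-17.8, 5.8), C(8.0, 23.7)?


Cross products: AB x AP = -52.4, BC x BP = -33.19, CA x CP = -49.62
All same sign? yes

Yes, inside


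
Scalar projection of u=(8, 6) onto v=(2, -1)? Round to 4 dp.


u.v = 10, |v| = sqrt(5) = 2.2361
Scalar projection = u.v / |v| = 10 / sqrt(5) = 4.4721

4.4721


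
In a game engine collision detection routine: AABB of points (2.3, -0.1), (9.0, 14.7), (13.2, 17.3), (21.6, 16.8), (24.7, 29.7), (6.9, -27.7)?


x range: [2.3, 24.7]
y range: [-27.7, 29.7]
Bounding box: (2.3,-27.7) to (24.7,29.7)

(2.3,-27.7) to (24.7,29.7)


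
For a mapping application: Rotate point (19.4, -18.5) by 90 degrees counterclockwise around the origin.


90° CCW: (x,y) -> (-y, x)
(19.4,-18.5) -> (18.5, 19.4)

(18.5, 19.4)


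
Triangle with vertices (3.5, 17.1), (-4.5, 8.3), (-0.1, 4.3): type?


Side lengths squared: AB^2=141.44, BC^2=35.36, CA^2=176.8
Sorted: [35.36, 141.44, 176.8]
By sides: Scalene, By angles: Right

Scalene, Right


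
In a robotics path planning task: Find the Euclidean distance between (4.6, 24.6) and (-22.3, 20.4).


dx=-26.9, dy=-4.2
d^2 = (-26.9)^2 + (-4.2)^2 = 741.25
d = sqrt(741.25) = 27.2259

27.2259


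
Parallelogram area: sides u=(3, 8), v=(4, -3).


|u x v| = |3*(-3) - 8*4|
= |(-9) - 32| = 41

41


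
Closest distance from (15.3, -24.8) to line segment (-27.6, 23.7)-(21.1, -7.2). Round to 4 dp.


Project P onto AB: t = 1 (clamped to [0,1])
Closest point on segment: (21.1, -7.2)
Distance: 18.5311

18.5311


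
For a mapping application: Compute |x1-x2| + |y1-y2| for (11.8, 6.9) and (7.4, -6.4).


|11.8-7.4| + |6.9-(-6.4)| = 4.4 + 13.3 = 17.7

17.7


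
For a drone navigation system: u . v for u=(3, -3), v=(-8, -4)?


u . v = u_x*v_x + u_y*v_y = 3*(-8) + (-3)*(-4)
= (-24) + 12 = -12

-12


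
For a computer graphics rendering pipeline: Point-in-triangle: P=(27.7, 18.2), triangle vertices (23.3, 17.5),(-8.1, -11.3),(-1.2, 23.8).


Cross products: AB x AP = 104.74, BC x BP = -1053.03, CA x CP = 44.87
All same sign? no

No, outside


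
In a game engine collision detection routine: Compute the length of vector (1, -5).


|u| = sqrt(1^2 + (-5)^2) = sqrt(26) = 5.099

5.099


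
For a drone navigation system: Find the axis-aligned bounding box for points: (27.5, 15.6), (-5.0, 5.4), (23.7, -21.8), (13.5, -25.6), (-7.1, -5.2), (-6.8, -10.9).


x range: [-7.1, 27.5]
y range: [-25.6, 15.6]
Bounding box: (-7.1,-25.6) to (27.5,15.6)

(-7.1,-25.6) to (27.5,15.6)


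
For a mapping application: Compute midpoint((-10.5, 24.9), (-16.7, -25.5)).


M = (((-10.5)+(-16.7))/2, (24.9+(-25.5))/2)
= (-13.6, -0.3)

(-13.6, -0.3)


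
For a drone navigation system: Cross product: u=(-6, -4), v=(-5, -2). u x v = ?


u x v = u_x*v_y - u_y*v_x = (-6)*(-2) - (-4)*(-5)
= 12 - 20 = -8

-8


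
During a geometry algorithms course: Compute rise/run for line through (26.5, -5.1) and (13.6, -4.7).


slope = (y2-y1)/(x2-x1) = ((-4.7)-(-5.1))/(13.6-26.5) = 0.4/(-12.9) = -0.031

-0.031


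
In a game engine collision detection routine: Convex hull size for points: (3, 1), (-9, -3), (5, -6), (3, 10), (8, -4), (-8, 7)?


Convex hull vertices (CCW): (-9, -3), (5, -6), (8, -4), (3, 10), (-8, 7)
Count = 5

5


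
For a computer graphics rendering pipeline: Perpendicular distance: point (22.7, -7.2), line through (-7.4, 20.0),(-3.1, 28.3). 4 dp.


|cross product| = 366.79
|line direction| = sqrt(87.38) = 9.3477
Distance = 366.79/sqrt(87.38) = 39.2384

39.2384


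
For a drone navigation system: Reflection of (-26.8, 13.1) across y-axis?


Reflection over y-axis: (x,y) -> (-x,y)
(-26.8, 13.1) -> (26.8, 13.1)

(26.8, 13.1)


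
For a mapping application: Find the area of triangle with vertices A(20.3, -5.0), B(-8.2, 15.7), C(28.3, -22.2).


Area = |x_A(y_B-y_C) + x_B(y_C-y_A) + x_C(y_A-y_B)|/2
= |769.37 + 141.04 + (-585.81)|/2
= 324.6/2 = 162.3

162.3


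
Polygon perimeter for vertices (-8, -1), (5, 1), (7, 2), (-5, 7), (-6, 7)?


Sides: (-8, -1)->(5, 1): sqrt(173) = 13.152946, (5, 1)->(7, 2): sqrt(5) = 2.236068, (7, 2)->(-5, 7): sqrt(169) = 13, (-5, 7)->(-6, 7): sqrt(1) = 1, (-6, 7)->(-8, -1): sqrt(68) = 8.246211
Sum = 37.635225
Perimeter = 37.6352

37.6352


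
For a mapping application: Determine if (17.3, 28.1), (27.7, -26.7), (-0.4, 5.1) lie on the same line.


Cross product: (27.7-17.3)*(5.1-28.1) - ((-26.7)-28.1)*((-0.4)-17.3)
= -1209.16

No, not collinear


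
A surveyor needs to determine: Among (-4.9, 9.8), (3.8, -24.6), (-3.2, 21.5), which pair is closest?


d(P0,P1) = 35.4831, d(P0,P2) = 11.8229, d(P1,P2) = 46.6284
Closest: P0 and P2

Closest pair: (-4.9, 9.8) and (-3.2, 21.5), distance = 11.8229


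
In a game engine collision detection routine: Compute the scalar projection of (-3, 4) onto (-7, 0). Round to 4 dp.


u.v = 21, |v| = sqrt(49) = 7
Scalar projection = u.v / |v| = 21 / sqrt(49) = 3

3


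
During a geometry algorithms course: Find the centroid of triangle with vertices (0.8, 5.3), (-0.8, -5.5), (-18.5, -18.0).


Centroid = ((x_A+x_B+x_C)/3, (y_A+y_B+y_C)/3)
= ((0.8+(-0.8)+(-18.5))/3, (5.3+(-5.5)+(-18))/3)
= (-6.1667, -6.0667)

(-6.1667, -6.0667)


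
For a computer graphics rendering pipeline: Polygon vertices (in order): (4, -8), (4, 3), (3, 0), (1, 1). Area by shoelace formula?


Shoelace sum: (4*3 - 4*(-8)) + (4*0 - 3*3) + (3*1 - 1*0) + (1*(-8) - 4*1)
= 26
Area = |26|/2 = 13

13


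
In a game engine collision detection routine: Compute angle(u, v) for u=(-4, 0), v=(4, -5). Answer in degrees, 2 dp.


u.v = -16, |u| = sqrt(16) = 4, |v| = sqrt(41) = 6.4031
cos(theta) = u.v/(|u||v|) = -16/sqrt(656) = -0.624695
theta = acos(-0.624695) = 128.66 degrees

128.66 degrees


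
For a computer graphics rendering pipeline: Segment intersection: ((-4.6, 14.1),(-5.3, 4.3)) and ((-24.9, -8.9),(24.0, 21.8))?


Cross products: d1=501.49, d2=43.76, d3=-182.84, d4=274.89
d1*d2 < 0 and d3*d4 < 0? no

No, they don't intersect


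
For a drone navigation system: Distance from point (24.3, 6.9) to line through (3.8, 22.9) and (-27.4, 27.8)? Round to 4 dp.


|cross product| = 398.75
|line direction| = sqrt(997.45) = 31.5824
Distance = 398.75/sqrt(997.45) = 12.6257

12.6257


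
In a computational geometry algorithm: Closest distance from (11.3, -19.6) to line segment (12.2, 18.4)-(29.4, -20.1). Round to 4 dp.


Project P onto AB: t = 0.8141 (clamped to [0,1])
Closest point on segment: (26.2023, -12.9424)
Distance: 16.3218

16.3218


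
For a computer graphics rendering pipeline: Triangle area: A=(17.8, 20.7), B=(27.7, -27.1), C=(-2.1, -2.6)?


Area = |x_A(y_B-y_C) + x_B(y_C-y_A) + x_C(y_A-y_B)|/2
= |(-436.1) + (-645.41) + (-100.38)|/2
= 1181.89/2 = 590.945

590.945
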